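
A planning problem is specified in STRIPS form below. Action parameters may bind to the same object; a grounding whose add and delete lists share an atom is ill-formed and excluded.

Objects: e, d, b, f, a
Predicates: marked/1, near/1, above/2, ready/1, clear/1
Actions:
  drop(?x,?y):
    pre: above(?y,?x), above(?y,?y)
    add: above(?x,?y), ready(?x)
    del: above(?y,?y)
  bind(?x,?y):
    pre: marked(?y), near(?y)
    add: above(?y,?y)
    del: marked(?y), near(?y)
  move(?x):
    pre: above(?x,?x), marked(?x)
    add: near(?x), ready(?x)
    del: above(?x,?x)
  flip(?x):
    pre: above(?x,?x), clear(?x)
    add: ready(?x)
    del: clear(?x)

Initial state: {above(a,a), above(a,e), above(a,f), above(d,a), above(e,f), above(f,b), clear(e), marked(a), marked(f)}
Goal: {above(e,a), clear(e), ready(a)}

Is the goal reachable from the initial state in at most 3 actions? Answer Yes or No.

Yes

1. move(a)  →  {above(a,e), above(a,f), above(d,a), above(e,f), above(f,b), clear(e), marked(a), marked(f), near(a), ready(a)}
2. bind(e,a)  →  {above(a,a), above(a,e), above(a,f), above(d,a), above(e,f), above(f,b), clear(e), marked(f), ready(a)}
3. drop(e,a)  →  {above(a,e), above(a,f), above(d,a), above(e,a), above(e,f), above(f,b), clear(e), marked(f), ready(a), ready(e)}
optimal plan length = 3; 3 ≤ 3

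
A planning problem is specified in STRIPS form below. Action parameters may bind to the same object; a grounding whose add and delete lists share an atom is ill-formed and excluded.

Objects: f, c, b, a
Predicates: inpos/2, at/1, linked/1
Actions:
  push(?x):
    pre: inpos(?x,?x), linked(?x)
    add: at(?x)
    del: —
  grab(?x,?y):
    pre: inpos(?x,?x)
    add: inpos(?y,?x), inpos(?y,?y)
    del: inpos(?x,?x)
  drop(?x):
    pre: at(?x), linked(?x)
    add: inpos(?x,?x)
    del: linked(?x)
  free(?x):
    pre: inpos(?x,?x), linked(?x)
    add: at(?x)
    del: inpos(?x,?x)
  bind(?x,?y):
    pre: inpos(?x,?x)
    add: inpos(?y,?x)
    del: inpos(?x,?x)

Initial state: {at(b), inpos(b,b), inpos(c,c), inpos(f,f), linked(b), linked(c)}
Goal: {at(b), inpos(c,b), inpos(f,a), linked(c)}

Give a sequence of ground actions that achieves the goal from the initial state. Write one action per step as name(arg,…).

1. grab(f,a)  →  {at(b), inpos(a,a), inpos(a,f), inpos(b,b), inpos(c,c), linked(b), linked(c)}
2. grab(b,c)  →  {at(b), inpos(a,a), inpos(a,f), inpos(c,b), inpos(c,c), linked(b), linked(c)}
3. grab(a,f)  →  {at(b), inpos(a,f), inpos(c,b), inpos(c,c), inpos(f,a), inpos(f,f), linked(b), linked(c)}

grab(f,a); grab(b,c); grab(a,f)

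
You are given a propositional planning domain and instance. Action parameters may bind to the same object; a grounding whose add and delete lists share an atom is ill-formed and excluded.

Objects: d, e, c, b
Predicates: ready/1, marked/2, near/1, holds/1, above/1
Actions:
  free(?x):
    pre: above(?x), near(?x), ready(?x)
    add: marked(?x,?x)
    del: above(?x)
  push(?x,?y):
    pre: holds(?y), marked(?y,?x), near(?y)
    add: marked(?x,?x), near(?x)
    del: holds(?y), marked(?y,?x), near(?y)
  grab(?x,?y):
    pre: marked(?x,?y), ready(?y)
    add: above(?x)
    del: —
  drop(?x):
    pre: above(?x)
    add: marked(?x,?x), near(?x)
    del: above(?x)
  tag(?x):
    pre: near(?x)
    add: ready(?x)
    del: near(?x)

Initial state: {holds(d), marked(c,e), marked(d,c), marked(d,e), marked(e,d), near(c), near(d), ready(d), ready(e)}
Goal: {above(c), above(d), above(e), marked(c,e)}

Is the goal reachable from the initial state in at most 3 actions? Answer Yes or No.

1. grab(d,e)  →  {above(d), holds(d), marked(c,e), marked(d,c), marked(d,e), marked(e,d), near(c), near(d), ready(d), ready(e)}
2. grab(e,d)  →  {above(d), above(e), holds(d), marked(c,e), marked(d,c), marked(d,e), marked(e,d), near(c), near(d), ready(d), ready(e)}
3. grab(c,e)  →  {above(c), above(d), above(e), holds(d), marked(c,e), marked(d,c), marked(d,e), marked(e,d), near(c), near(d), ready(d), ready(e)}
optimal plan length = 3; 3 ≤ 3

Yes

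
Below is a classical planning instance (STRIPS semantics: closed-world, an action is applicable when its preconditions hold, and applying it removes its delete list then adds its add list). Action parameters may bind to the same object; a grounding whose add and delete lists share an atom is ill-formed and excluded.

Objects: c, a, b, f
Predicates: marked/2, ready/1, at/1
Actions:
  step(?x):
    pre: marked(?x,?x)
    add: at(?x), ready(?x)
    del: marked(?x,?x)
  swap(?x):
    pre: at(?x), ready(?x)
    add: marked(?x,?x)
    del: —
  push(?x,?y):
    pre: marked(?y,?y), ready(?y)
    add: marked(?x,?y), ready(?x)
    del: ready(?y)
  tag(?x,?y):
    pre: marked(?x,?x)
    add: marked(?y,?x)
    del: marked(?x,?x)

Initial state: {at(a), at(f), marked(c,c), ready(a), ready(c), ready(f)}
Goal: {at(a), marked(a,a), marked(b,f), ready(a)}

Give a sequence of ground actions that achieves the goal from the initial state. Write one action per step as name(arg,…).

1. swap(a)  →  {at(a), at(f), marked(a,a), marked(c,c), ready(a), ready(c), ready(f)}
2. swap(f)  →  {at(a), at(f), marked(a,a), marked(c,c), marked(f,f), ready(a), ready(c), ready(f)}
3. push(b,f)  →  {at(a), at(f), marked(a,a), marked(b,f), marked(c,c), marked(f,f), ready(a), ready(b), ready(c)}

swap(a); swap(f); push(b,f)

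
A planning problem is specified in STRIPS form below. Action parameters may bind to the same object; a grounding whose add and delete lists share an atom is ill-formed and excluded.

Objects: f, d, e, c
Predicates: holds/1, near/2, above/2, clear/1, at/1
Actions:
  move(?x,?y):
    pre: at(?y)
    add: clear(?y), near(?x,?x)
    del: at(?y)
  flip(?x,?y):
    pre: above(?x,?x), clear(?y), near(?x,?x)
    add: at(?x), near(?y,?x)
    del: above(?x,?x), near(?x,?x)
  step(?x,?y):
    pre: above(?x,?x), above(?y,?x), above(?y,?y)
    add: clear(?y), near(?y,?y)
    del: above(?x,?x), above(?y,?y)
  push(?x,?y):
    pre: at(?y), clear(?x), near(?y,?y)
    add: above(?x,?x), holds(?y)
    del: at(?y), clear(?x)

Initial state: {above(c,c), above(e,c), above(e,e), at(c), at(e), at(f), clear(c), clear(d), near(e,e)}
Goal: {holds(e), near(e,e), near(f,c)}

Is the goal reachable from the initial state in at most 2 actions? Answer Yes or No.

No

1. move(c,f)  →  {above(c,c), above(e,c), above(e,e), at(c), at(e), clear(c), clear(d), clear(f), near(c,c), near(e,e)}
2. flip(c,f)  →  {above(e,c), above(e,e), at(c), at(e), clear(c), clear(d), clear(f), near(e,e), near(f,c)}
3. push(f,e)  →  {above(e,c), above(e,e), above(f,f), at(c), clear(c), clear(d), holds(e), near(e,e), near(f,c)}
optimal plan length = 3; 3 > 2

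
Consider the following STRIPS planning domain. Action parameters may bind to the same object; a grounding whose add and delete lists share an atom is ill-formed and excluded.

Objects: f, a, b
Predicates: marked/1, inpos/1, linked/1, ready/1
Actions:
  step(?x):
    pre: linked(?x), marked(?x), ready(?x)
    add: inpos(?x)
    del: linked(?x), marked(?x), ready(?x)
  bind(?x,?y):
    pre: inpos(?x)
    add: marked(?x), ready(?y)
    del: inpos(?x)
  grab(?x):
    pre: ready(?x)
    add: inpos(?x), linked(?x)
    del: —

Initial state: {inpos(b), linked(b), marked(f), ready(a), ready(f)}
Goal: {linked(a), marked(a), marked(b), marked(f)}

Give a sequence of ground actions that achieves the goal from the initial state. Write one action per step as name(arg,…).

1. bind(b,f)  →  {linked(b), marked(b), marked(f), ready(a), ready(f)}
2. grab(a)  →  {inpos(a), linked(a), linked(b), marked(b), marked(f), ready(a), ready(f)}
3. bind(a,f)  →  {linked(a), linked(b), marked(a), marked(b), marked(f), ready(a), ready(f)}

bind(b,f); grab(a); bind(a,f)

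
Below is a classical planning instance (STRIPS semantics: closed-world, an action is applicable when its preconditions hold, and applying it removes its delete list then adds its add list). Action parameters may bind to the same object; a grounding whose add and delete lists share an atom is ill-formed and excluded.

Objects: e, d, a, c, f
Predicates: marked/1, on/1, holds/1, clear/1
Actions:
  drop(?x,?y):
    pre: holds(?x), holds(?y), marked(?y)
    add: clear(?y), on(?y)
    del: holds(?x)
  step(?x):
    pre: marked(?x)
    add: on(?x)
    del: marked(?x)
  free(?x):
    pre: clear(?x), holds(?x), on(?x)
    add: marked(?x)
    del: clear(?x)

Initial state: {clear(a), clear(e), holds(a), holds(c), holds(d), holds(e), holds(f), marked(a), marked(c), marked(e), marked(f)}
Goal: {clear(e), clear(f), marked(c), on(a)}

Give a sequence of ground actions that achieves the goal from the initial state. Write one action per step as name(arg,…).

drop(e,a); drop(d,f)

1. drop(e,a)  →  {clear(a), clear(e), holds(a), holds(c), holds(d), holds(f), marked(a), marked(c), marked(e), marked(f), on(a)}
2. drop(d,f)  →  {clear(a), clear(e), clear(f), holds(a), holds(c), holds(f), marked(a), marked(c), marked(e), marked(f), on(a), on(f)}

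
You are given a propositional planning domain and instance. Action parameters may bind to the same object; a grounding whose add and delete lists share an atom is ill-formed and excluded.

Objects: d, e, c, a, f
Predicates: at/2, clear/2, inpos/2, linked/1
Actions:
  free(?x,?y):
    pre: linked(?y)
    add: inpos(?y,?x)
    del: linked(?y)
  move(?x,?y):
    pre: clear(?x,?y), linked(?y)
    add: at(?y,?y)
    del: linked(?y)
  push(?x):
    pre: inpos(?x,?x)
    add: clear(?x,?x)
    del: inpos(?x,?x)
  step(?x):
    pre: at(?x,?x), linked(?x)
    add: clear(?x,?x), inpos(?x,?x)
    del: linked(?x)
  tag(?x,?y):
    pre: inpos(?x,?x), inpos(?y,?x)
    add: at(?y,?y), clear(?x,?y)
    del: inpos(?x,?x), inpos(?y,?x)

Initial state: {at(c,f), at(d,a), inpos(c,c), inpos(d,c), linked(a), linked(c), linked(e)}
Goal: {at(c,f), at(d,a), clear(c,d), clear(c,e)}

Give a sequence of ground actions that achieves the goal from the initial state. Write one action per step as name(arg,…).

free(c,e); tag(c,d); free(c,c); tag(c,e)

1. free(c,e)  →  {at(c,f), at(d,a), inpos(c,c), inpos(d,c), inpos(e,c), linked(a), linked(c)}
2. tag(c,d)  →  {at(c,f), at(d,a), at(d,d), clear(c,d), inpos(e,c), linked(a), linked(c)}
3. free(c,c)  →  {at(c,f), at(d,a), at(d,d), clear(c,d), inpos(c,c), inpos(e,c), linked(a)}
4. tag(c,e)  →  {at(c,f), at(d,a), at(d,d), at(e,e), clear(c,d), clear(c,e), linked(a)}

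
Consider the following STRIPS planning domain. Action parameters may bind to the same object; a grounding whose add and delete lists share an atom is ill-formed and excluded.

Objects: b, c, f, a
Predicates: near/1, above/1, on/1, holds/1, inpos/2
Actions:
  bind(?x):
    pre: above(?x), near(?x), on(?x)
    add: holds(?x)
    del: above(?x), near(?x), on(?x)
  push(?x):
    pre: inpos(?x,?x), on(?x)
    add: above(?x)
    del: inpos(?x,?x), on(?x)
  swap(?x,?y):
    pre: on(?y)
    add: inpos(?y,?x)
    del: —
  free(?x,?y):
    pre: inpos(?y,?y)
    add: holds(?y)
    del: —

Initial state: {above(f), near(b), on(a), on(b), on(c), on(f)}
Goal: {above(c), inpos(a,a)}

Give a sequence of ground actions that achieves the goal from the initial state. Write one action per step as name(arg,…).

swap(c,c); push(c); swap(a,a)

1. swap(c,c)  →  {above(f), inpos(c,c), near(b), on(a), on(b), on(c), on(f)}
2. push(c)  →  {above(c), above(f), near(b), on(a), on(b), on(f)}
3. swap(a,a)  →  {above(c), above(f), inpos(a,a), near(b), on(a), on(b), on(f)}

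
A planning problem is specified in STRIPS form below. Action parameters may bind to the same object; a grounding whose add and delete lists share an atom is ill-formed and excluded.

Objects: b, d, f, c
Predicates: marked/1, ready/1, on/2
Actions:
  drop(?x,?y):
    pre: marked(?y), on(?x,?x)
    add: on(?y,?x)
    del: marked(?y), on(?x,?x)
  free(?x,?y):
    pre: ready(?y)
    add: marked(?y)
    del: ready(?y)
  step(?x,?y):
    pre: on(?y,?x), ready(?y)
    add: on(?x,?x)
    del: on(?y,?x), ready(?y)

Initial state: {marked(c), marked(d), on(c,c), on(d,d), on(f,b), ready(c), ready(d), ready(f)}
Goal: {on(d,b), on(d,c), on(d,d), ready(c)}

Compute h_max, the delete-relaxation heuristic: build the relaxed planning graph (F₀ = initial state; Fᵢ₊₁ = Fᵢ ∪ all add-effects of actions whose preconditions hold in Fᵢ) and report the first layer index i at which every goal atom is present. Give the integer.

F0 = init (8 atoms)
F1 = F0 ∪ {marked(f), on(b,b), on(c,d), on(d,c)}  (12 atoms)
F2 = F1 ∪ {on(c,b), on(d,b), on(f,c), on(f,d)}  (16 atoms)
goal ⊆ F2  ⇒  h_max = 2

2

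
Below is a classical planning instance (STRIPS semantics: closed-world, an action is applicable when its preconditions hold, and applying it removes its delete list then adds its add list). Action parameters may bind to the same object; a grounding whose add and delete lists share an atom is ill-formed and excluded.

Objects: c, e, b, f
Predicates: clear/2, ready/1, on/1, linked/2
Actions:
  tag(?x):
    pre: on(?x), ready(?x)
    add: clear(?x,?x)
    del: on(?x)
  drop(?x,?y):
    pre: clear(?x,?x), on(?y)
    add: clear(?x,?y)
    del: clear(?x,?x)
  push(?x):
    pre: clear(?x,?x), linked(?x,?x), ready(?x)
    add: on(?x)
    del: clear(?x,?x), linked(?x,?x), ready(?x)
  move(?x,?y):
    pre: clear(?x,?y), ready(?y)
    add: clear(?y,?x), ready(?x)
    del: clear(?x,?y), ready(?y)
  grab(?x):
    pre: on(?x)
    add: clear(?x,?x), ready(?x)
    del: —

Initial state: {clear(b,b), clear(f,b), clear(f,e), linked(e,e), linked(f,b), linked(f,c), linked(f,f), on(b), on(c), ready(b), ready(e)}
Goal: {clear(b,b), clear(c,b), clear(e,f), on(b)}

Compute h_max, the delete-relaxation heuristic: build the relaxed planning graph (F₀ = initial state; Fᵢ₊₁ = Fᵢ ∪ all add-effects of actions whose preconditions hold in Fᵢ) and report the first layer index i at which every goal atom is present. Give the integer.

2

F0 = init (11 atoms)
F1 = F0 ∪ {clear(b,c), clear(b,f), clear(c,c), clear(e,f), ready(c), ready(f)}  (17 atoms)
F2 = F1 ∪ {clear(c,b)}  (18 atoms)
goal ⊆ F2  ⇒  h_max = 2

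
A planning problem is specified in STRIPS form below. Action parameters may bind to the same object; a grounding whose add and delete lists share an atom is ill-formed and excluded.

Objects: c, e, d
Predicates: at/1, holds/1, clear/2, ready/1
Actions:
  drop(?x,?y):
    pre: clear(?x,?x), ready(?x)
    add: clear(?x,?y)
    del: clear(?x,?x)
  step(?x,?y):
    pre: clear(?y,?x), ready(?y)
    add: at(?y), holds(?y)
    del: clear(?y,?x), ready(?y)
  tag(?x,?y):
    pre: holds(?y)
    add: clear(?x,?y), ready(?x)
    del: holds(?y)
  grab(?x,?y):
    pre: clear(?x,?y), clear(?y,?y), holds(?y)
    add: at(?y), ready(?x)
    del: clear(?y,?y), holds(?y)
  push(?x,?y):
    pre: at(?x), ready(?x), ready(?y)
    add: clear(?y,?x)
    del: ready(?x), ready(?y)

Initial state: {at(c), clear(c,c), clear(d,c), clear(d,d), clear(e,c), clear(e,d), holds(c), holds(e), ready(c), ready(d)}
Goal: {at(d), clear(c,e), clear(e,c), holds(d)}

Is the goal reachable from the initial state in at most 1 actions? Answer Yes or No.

1. drop(c,e)  →  {at(c), clear(c,e), clear(d,c), clear(d,d), clear(e,c), clear(e,d), holds(c), holds(e), ready(c), ready(d)}
2. step(c,d)  →  {at(c), at(d), clear(c,e), clear(d,d), clear(e,c), clear(e,d), holds(c), holds(d), holds(e), ready(c)}
optimal plan length = 2; 2 > 1

No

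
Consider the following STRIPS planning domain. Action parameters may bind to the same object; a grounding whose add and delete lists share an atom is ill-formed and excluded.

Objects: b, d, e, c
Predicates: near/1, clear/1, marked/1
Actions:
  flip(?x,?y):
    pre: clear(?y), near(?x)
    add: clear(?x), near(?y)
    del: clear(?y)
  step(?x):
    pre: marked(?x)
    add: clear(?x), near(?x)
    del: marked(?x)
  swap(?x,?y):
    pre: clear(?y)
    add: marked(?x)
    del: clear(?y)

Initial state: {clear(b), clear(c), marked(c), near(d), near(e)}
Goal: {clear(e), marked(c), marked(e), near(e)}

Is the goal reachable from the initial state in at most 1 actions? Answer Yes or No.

1. flip(e,b)  →  {clear(c), clear(e), marked(c), near(b), near(d), near(e)}
2. swap(e,c)  →  {clear(e), marked(c), marked(e), near(b), near(d), near(e)}
optimal plan length = 2; 2 > 1

No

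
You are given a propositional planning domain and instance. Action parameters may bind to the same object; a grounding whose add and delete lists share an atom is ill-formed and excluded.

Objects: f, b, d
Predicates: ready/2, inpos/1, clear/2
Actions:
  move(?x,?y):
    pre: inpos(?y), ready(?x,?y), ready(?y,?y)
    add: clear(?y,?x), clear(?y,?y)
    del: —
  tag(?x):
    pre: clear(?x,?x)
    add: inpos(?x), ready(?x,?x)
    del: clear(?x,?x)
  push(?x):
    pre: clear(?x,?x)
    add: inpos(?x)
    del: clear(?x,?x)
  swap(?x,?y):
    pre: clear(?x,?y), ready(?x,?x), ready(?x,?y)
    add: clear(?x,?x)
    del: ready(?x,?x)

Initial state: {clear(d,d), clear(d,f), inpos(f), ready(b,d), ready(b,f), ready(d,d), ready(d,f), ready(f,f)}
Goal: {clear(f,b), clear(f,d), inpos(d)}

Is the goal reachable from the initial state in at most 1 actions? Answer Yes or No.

No

1. move(b,f)  →  {clear(d,d), clear(d,f), clear(f,b), clear(f,f), inpos(f), ready(b,d), ready(b,f), ready(d,d), ready(d,f), ready(f,f)}
2. move(d,f)  →  {clear(d,d), clear(d,f), clear(f,b), clear(f,d), clear(f,f), inpos(f), ready(b,d), ready(b,f), ready(d,d), ready(d,f), ready(f,f)}
3. tag(d)  →  {clear(d,f), clear(f,b), clear(f,d), clear(f,f), inpos(d), inpos(f), ready(b,d), ready(b,f), ready(d,d), ready(d,f), ready(f,f)}
optimal plan length = 3; 3 > 1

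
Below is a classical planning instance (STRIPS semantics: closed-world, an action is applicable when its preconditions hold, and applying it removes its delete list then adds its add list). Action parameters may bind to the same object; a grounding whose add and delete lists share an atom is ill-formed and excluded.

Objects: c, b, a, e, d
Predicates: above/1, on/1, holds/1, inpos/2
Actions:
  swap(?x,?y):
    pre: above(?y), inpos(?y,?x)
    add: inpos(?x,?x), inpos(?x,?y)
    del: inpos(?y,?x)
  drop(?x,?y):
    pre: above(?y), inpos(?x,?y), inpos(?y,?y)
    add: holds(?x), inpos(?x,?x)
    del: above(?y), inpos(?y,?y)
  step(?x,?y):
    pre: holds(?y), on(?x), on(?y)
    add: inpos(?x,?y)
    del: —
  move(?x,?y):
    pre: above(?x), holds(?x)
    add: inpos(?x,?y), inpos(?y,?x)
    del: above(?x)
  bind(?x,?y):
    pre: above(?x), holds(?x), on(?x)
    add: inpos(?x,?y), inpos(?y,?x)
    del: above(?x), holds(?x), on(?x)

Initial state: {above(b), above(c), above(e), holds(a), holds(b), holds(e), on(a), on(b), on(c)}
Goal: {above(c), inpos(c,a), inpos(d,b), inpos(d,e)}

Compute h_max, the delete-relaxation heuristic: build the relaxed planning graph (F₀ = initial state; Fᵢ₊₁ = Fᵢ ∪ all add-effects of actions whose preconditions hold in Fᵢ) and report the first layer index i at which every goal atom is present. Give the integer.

F0 = init (9 atoms)
F1 = F0 ∪ {inpos(a,a), inpos(a,b), inpos(a,e), inpos(b,a), inpos(b,b), inpos(b,c), inpos(b,d), inpos(b,e), inpos(c,a), inpos(c,b), inpos(c,e), inpos(d,b), inpos(d,e), inpos(e,a), inpos(e,b), inpos(e,c), inpos(e,d), inpos(e,e)}  (27 atoms)
goal ⊆ F1  ⇒  h_max = 1

1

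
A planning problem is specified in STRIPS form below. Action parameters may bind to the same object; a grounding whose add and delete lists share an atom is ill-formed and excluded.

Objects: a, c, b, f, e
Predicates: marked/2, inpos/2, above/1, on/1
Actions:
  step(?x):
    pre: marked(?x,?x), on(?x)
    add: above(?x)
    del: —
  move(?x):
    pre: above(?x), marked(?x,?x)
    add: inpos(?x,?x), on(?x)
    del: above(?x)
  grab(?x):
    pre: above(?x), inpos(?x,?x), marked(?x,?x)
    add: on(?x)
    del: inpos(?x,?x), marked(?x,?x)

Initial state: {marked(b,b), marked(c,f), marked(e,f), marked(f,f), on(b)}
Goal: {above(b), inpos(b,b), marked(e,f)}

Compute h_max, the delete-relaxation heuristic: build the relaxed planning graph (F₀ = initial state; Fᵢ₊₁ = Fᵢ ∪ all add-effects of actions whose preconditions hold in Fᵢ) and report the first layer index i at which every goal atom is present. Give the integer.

2

F0 = init (5 atoms)
F1 = F0 ∪ {above(b)}  (6 atoms)
F2 = F1 ∪ {inpos(b,b)}  (7 atoms)
goal ⊆ F2  ⇒  h_max = 2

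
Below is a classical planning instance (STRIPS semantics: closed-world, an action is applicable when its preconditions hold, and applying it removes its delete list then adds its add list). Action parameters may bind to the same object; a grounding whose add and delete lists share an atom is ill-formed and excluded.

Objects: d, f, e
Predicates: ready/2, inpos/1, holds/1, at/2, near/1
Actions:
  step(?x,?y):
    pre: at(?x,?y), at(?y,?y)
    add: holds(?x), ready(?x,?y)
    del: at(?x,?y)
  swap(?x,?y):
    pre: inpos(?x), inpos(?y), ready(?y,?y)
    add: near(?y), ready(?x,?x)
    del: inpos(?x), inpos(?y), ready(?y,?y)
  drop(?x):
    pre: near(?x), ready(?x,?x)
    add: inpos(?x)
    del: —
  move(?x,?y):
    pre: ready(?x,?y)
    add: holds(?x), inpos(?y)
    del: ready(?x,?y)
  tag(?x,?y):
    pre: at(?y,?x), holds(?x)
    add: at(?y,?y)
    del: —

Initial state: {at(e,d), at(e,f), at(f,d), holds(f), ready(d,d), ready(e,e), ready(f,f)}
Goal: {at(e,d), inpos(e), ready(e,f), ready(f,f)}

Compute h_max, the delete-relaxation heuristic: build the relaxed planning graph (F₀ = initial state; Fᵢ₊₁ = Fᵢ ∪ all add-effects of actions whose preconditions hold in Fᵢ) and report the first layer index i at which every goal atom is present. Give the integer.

F0 = init (7 atoms)
F1 = F0 ∪ {at(e,e), holds(d), holds(e), inpos(d), inpos(e), inpos(f)}  (13 atoms)
F2 = F1 ∪ {at(f,f), near(d), near(e), near(f)}  (17 atoms)
F3 = F2 ∪ {ready(e,f)}  (18 atoms)
goal ⊆ F3  ⇒  h_max = 3

3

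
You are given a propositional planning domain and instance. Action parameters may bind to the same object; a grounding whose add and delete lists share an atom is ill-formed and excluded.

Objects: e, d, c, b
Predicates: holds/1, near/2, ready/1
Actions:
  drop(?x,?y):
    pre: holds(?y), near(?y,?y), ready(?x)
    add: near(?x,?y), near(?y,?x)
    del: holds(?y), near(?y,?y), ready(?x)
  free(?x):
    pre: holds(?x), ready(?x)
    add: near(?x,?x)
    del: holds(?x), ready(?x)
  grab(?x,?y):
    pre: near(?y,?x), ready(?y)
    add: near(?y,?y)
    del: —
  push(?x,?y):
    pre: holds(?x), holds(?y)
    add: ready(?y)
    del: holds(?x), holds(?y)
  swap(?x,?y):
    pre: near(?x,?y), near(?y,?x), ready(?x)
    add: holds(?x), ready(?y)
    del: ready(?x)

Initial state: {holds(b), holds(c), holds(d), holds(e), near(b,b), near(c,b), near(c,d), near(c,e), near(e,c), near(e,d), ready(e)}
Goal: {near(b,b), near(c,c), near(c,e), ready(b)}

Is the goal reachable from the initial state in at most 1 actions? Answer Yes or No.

1. push(e,c)  →  {holds(b), holds(d), near(b,b), near(c,b), near(c,d), near(c,e), near(e,c), near(e,d), ready(c), ready(e)}
2. grab(e,c)  →  {holds(b), holds(d), near(b,b), near(c,b), near(c,c), near(c,d), near(c,e), near(e,c), near(e,d), ready(c), ready(e)}
3. push(d,b)  →  {near(b,b), near(c,b), near(c,c), near(c,d), near(c,e), near(e,c), near(e,d), ready(b), ready(c), ready(e)}
optimal plan length = 3; 3 > 1

No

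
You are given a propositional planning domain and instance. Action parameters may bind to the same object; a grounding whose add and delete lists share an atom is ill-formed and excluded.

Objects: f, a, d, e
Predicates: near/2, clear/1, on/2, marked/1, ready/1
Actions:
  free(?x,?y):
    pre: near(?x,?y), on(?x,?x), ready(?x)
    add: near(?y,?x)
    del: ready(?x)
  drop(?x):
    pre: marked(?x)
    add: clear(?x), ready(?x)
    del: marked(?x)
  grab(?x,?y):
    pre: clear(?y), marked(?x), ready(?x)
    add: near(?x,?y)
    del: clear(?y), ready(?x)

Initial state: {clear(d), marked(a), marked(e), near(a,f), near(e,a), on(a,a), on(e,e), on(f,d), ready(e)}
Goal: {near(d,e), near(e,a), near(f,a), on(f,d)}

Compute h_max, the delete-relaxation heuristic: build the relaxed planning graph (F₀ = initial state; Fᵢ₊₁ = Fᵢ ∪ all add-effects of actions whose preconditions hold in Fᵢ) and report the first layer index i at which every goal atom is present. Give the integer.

2

F0 = init (9 atoms)
F1 = F0 ∪ {clear(a), clear(e), near(a,e), near(e,d), ready(a)}  (14 atoms)
F2 = F1 ∪ {near(a,a), near(a,d), near(d,e), near(e,e), near(f,a)}  (19 atoms)
goal ⊆ F2  ⇒  h_max = 2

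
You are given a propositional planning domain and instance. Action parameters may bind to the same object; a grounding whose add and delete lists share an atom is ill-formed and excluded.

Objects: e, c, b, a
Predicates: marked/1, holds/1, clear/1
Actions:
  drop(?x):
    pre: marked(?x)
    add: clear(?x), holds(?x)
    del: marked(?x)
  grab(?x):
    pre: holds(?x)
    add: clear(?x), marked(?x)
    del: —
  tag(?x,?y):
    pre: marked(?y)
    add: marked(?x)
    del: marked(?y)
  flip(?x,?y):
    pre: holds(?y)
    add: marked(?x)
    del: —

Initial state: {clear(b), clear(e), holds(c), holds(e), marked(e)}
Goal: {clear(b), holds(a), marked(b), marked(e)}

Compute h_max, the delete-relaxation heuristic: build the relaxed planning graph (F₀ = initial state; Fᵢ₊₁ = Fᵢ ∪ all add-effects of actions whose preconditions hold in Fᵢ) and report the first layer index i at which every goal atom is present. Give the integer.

2

F0 = init (5 atoms)
F1 = F0 ∪ {clear(c), marked(a), marked(b), marked(c)}  (9 atoms)
F2 = F1 ∪ {clear(a), holds(a), holds(b)}  (12 atoms)
goal ⊆ F2  ⇒  h_max = 2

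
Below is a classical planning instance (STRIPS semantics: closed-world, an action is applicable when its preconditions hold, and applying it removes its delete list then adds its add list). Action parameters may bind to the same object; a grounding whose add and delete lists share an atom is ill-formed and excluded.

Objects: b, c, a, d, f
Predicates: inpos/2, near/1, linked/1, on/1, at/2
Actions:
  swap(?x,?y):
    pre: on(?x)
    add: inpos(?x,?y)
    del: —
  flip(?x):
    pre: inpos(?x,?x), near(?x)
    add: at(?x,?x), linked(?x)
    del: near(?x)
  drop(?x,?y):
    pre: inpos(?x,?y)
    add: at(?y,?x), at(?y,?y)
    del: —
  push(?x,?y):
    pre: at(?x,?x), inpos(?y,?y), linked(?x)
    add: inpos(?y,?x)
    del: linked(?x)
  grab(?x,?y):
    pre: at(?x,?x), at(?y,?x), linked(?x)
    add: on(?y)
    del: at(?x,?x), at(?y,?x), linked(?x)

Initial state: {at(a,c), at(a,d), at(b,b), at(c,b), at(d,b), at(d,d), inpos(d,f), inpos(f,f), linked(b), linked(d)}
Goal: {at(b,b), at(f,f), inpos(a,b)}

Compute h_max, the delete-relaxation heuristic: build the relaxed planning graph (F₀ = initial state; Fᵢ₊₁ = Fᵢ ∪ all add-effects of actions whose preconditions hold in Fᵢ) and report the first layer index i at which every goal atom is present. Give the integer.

2

F0 = init (10 atoms)
F1 = F0 ∪ {at(f,d), at(f,f), inpos(f,b), inpos(f,d), on(a), on(b), on(c), on(d)}  (18 atoms)
F2 = F1 ∪ {at(b,f), at(d,f), inpos(a,a), inpos(a,b), inpos(a,c), inpos(a,d), inpos(a,f), inpos(b,a), inpos(b,b), inpos(b,c), inpos(b,d), inpos(b,f), inpos(c,a), inpos(c,b), inpos(c,c), inpos(c,d), inpos(c,f), inpos(d,a), inpos(d,b), inpos(d,c), inpos(d,d), on(f)}  (40 atoms)
goal ⊆ F2  ⇒  h_max = 2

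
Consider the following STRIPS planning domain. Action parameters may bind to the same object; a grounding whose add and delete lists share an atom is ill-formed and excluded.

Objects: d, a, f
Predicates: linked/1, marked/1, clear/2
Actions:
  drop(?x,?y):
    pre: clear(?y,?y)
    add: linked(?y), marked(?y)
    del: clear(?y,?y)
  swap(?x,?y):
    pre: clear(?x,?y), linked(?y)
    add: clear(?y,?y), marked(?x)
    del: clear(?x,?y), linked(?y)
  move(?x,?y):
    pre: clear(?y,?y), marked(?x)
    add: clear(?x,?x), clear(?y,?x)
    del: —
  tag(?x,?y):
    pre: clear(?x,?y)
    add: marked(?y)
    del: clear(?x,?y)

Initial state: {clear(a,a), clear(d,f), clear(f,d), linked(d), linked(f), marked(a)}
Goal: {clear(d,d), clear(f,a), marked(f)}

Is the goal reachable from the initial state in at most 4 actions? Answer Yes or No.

1. swap(d,f)  →  {clear(a,a), clear(f,d), clear(f,f), linked(d), marked(a), marked(d)}
2. swap(f,d)  →  {clear(a,a), clear(d,d), clear(f,f), marked(a), marked(d), marked(f)}
3. move(a,f)  →  {clear(a,a), clear(d,d), clear(f,a), clear(f,f), marked(a), marked(d), marked(f)}
optimal plan length = 3; 3 ≤ 4

Yes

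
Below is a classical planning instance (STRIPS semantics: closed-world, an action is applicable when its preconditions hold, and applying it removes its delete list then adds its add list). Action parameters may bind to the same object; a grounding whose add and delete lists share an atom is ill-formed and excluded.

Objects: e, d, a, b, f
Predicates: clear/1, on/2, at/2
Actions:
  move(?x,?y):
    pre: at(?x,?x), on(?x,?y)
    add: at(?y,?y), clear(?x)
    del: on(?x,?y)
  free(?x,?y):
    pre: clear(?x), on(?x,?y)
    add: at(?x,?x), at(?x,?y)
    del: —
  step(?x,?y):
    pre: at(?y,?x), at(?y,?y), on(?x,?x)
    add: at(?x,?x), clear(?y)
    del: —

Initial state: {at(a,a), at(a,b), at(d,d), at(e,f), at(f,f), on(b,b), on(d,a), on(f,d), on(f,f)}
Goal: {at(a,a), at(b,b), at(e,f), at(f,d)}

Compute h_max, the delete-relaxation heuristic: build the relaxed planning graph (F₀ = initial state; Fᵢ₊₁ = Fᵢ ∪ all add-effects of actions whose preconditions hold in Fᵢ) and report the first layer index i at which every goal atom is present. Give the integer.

2

F0 = init (9 atoms)
F1 = F0 ∪ {at(b,b), clear(a), clear(d), clear(f)}  (13 atoms)
F2 = F1 ∪ {at(d,a), at(f,d), clear(b)}  (16 atoms)
goal ⊆ F2  ⇒  h_max = 2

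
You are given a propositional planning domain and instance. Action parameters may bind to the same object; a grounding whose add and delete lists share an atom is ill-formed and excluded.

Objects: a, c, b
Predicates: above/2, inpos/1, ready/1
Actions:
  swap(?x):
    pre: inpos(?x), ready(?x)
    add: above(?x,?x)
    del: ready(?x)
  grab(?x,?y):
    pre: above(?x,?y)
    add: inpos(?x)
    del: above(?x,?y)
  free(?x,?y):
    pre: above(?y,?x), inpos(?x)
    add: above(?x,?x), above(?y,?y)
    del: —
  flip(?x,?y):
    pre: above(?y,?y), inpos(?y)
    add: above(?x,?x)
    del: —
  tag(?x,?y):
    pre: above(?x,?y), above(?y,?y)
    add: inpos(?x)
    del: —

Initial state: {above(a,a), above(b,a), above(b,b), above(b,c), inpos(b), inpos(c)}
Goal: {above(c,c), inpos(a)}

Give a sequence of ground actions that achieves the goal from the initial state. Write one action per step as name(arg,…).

grab(a,a); free(c,b)

1. grab(a,a)  →  {above(b,a), above(b,b), above(b,c), inpos(a), inpos(b), inpos(c)}
2. free(c,b)  →  {above(b,a), above(b,b), above(b,c), above(c,c), inpos(a), inpos(b), inpos(c)}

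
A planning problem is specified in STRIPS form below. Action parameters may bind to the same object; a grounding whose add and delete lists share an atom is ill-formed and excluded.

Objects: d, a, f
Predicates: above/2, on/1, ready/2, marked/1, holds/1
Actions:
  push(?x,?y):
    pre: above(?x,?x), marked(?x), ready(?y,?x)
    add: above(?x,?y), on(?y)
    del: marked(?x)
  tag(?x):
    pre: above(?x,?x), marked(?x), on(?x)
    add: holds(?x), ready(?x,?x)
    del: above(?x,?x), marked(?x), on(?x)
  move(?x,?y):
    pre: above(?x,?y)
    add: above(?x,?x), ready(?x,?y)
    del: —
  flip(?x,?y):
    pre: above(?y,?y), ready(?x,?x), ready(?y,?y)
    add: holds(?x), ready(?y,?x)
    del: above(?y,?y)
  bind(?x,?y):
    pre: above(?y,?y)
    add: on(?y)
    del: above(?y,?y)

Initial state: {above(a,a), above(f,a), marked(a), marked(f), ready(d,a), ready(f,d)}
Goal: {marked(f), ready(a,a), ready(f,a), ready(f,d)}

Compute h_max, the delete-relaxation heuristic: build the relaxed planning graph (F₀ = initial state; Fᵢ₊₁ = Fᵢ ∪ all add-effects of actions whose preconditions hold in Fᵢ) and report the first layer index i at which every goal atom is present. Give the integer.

1

F0 = init (6 atoms)
F1 = F0 ∪ {above(a,d), above(f,f), on(a), on(d), ready(a,a), ready(f,a)}  (12 atoms)
goal ⊆ F1  ⇒  h_max = 1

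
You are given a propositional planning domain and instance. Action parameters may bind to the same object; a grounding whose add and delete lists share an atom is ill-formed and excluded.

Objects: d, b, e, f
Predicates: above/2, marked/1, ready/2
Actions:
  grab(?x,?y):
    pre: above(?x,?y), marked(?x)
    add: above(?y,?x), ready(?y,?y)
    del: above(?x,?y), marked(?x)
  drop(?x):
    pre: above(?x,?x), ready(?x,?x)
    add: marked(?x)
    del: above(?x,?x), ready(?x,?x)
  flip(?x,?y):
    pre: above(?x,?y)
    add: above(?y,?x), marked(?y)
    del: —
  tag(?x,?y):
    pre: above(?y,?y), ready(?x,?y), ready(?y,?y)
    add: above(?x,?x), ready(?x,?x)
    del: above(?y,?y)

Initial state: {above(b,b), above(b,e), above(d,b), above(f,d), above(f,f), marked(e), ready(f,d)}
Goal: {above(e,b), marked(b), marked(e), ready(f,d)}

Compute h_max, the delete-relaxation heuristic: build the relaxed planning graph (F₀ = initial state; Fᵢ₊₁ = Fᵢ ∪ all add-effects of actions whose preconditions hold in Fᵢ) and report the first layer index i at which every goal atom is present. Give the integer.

F0 = init (7 atoms)
F1 = F0 ∪ {above(b,d), above(d,f), above(e,b), marked(b), marked(d), marked(f)}  (13 atoms)
goal ⊆ F1  ⇒  h_max = 1

1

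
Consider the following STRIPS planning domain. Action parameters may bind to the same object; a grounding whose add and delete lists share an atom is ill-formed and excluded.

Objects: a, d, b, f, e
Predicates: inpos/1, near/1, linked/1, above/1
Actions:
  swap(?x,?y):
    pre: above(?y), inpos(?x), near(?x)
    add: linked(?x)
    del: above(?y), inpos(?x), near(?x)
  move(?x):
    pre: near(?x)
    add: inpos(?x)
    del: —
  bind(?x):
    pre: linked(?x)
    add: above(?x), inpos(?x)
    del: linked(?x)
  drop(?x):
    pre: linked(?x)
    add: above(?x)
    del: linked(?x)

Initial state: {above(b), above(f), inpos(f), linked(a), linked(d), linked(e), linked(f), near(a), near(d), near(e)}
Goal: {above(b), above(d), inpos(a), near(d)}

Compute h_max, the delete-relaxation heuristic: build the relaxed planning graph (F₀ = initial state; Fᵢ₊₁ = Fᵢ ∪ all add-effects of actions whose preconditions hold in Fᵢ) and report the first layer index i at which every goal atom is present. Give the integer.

F0 = init (10 atoms)
F1 = F0 ∪ {above(a), above(d), above(e), inpos(a), inpos(d), inpos(e)}  (16 atoms)
goal ⊆ F1  ⇒  h_max = 1

1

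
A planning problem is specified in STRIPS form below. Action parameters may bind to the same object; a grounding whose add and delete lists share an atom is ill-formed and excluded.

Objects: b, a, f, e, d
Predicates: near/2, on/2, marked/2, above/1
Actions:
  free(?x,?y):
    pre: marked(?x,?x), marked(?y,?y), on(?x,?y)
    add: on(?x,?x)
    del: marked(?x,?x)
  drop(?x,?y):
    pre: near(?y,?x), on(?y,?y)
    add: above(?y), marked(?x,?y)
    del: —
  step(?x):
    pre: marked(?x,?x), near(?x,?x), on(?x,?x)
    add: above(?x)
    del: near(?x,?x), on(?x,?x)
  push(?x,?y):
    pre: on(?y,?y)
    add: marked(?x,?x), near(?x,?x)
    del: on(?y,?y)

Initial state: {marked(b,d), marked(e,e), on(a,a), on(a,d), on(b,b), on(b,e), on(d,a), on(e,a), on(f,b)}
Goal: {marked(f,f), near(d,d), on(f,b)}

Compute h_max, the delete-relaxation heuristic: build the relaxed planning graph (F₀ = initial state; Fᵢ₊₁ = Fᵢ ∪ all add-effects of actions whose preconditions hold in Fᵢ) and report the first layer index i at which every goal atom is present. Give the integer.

1

F0 = init (9 atoms)
F1 = F0 ∪ {marked(a,a), marked(b,b), marked(d,d), marked(f,f), near(a,a), near(b,b), near(d,d), near(e,e), near(f,f)}  (18 atoms)
goal ⊆ F1  ⇒  h_max = 1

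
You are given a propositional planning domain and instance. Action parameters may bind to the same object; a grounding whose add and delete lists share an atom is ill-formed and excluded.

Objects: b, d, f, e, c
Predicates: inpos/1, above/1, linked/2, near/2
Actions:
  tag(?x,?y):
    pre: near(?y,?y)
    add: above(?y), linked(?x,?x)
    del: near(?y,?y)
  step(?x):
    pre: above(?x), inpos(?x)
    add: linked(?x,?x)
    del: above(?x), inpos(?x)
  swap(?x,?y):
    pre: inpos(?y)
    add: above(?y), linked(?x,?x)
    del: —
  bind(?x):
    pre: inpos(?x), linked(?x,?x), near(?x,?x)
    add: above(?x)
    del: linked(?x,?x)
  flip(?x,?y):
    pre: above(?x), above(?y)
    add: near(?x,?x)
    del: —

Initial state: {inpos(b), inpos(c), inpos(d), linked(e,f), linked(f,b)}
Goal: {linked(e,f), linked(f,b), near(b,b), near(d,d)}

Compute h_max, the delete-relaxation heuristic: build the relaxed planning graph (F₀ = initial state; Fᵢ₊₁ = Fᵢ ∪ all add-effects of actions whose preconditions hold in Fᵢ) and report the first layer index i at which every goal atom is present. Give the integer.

2

F0 = init (5 atoms)
F1 = F0 ∪ {above(b), above(c), above(d), linked(b,b), linked(c,c), linked(d,d), linked(e,e), linked(f,f)}  (13 atoms)
F2 = F1 ∪ {near(b,b), near(c,c), near(d,d)}  (16 atoms)
goal ⊆ F2  ⇒  h_max = 2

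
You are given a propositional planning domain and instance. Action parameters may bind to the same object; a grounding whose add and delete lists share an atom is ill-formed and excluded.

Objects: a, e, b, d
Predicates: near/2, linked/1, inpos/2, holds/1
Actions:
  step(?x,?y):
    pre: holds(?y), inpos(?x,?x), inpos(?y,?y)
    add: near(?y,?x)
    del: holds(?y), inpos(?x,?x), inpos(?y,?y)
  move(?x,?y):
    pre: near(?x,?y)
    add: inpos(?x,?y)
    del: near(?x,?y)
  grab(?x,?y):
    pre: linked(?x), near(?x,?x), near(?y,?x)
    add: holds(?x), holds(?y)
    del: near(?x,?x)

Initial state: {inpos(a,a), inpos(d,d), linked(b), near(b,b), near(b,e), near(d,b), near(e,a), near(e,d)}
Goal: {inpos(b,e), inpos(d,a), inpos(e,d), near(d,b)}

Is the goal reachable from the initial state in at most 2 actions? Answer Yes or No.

1. move(e,d)  →  {inpos(a,a), inpos(d,d), inpos(e,d), linked(b), near(b,b), near(b,e), near(d,b), near(e,a)}
2. move(b,e)  →  {inpos(a,a), inpos(b,e), inpos(d,d), inpos(e,d), linked(b), near(b,b), near(d,b), near(e,a)}
3. grab(b,d)  →  {holds(b), holds(d), inpos(a,a), inpos(b,e), inpos(d,d), inpos(e,d), linked(b), near(d,b), near(e,a)}
4. step(a,d)  →  {holds(b), inpos(b,e), inpos(e,d), linked(b), near(d,a), near(d,b), near(e,a)}
5. move(d,a)  →  {holds(b), inpos(b,e), inpos(d,a), inpos(e,d), linked(b), near(d,b), near(e,a)}
optimal plan length = 5; 5 > 2

No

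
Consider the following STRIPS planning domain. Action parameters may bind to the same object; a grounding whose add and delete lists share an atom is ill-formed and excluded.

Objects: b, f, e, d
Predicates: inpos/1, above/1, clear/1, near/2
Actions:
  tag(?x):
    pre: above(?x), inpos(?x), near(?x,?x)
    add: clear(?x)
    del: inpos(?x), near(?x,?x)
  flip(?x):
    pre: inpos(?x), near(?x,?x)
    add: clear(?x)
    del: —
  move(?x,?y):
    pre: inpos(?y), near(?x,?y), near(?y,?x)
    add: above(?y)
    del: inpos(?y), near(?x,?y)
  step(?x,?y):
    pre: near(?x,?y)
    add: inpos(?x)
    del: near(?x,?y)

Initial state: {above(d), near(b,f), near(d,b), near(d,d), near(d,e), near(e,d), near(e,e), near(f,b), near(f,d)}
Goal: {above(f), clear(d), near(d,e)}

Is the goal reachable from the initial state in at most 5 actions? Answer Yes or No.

Yes

1. step(f,d)  →  {above(d), inpos(f), near(b,f), near(d,b), near(d,d), near(d,e), near(e,d), near(e,e), near(f,b)}
2. move(b,f)  →  {above(d), above(f), near(d,b), near(d,d), near(d,e), near(e,d), near(e,e), near(f,b)}
3. step(d,b)  →  {above(d), above(f), inpos(d), near(d,d), near(d,e), near(e,d), near(e,e), near(f,b)}
4. tag(d)  →  {above(d), above(f), clear(d), near(d,e), near(e,d), near(e,e), near(f,b)}
optimal plan length = 4; 4 ≤ 5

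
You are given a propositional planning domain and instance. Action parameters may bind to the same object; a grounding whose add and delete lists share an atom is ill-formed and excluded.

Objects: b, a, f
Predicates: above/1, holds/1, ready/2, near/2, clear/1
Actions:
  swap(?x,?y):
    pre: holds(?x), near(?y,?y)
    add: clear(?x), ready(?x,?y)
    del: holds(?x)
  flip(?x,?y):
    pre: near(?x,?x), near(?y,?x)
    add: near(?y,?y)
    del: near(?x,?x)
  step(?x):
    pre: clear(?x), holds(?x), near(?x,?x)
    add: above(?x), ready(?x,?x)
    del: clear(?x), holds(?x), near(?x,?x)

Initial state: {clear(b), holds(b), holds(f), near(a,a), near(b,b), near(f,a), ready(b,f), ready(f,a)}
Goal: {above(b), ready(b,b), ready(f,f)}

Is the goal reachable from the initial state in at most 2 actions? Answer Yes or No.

No

1. flip(a,f)  →  {clear(b), holds(b), holds(f), near(b,b), near(f,a), near(f,f), ready(b,f), ready(f,a)}
2. swap(f,f)  →  {clear(b), clear(f), holds(b), near(b,b), near(f,a), near(f,f), ready(b,f), ready(f,a), ready(f,f)}
3. step(b)  →  {above(b), clear(f), near(f,a), near(f,f), ready(b,b), ready(b,f), ready(f,a), ready(f,f)}
optimal plan length = 3; 3 > 2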